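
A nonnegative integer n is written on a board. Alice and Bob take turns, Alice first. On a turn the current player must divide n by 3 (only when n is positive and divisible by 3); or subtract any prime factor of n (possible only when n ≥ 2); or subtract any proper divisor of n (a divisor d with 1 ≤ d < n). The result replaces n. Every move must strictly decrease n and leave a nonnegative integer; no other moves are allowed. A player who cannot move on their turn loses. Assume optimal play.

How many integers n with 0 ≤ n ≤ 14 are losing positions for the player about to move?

5

Work bottom-up. With no move the player to move loses. Otherwise the position is W if at least one move leads to an L position for the opponent, and L if every move leads to a W.
n=0: no move → L
n=1: no move → L
n=2: W (go to 0, an L position)
n=3: W (go to 0, an L position)
n=4: L (options 2(W), 3(W) are all W)
n=5: W (go to 0, an L position)
n=6: W (go to 4, an L position)
n=7: W (go to 0, an L position)
n=8: W (go to 4, an L position)
n=9: L (options 3(W), 6(W), 8(W) are all W)
n=10: W (go to 9, an L position)
n=11: W (go to 0, an L position)
n=12: W (go to 4, an L position)
n=13: W (go to 0, an L position)
n=14: L (options 7(W), 12(W), 13(W) are all W)
L entries with 0 ≤ n ≤ 14: n = 0, 1, 4, 9, 14; that makes 5.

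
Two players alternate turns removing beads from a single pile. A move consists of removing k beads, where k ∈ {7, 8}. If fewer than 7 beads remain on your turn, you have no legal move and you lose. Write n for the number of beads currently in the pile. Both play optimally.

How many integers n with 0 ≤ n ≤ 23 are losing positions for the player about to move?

Positions with no move are L. A position that does have a move is losing for the player to move precisely when every available move leads to a winning position for the opponent. Fill in the labels:
n=0: no move → L
n=1: no move → L
n=2: no move → L
n=3: no move → L
n=4: no move → L
n=5: no move → L
n=6: no move → L
n=7: →0(L), so W
n=8: →1(L), so W
n=9: →2(L), so W
n=10: →3(L), so W
n=11: →4(L), so W
n=12: →5(L), so W
n=13: →6(L), so W
n=14: →6(L), so W
n=15: →8(W), 7(W) — all W, so L
n=16: →9(W), 8(W) — all W, so L
n=17: →10(W), 9(W) — all W, so L
n=18: →11(W), 10(W) — all W, so L
n=19: →12(W), 11(W) — all W, so L
n=20: →13(W), 12(W) — all W, so L
n=21: →14(W), 13(W) — all W, so L
n=22: →15(L), so W
n=23: →16(L), so W
L entries with 0 ≤ n ≤ 23: n = 0, 1, 2, 3, 4, 5, 6, 15, 16, 17, 18, 19, 20, 21; that makes 14.

14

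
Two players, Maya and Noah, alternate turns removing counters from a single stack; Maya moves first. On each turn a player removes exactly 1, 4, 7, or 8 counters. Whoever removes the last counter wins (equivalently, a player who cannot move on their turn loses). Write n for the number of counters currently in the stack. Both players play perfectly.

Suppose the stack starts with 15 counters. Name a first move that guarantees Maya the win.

Label each position W (a win for the player to move) or L (a loss). A position with no legal move is L; any other position is W exactly when some move reaches an L, and L when every move reaches a W.
n=0: no move → L
n=1: W (go to 0, an L position)
n=2: L (sole option 1(W) is W)
n=3: W (go to 2, an L position)
n=4: W (go to 0, an L position)
n=5: L (options 4(W), 1(W) are all W)
n=6: W (go to 5, an L position)
n=7: W (go to 0, an L position)
n=8: W (go to 0, an L position)
n=9: W (go to 5, an L position)
n=10: W (go to 2, an L position)
n=11: L (options 10(W), 7(W), 4(W), 3(W) are all W)
n=12: W (go to 11, an L position)
n=13: W (go to 5, an L position)
n=14: L (options 13(W), 10(W), 7(W), 6(W) are all W)
n=15: W (go to 14, an L position)
From 15, the L positions reachable in one move are: 14, 11. Any move reaching one of these is winning.

Remove 1, leaving 14.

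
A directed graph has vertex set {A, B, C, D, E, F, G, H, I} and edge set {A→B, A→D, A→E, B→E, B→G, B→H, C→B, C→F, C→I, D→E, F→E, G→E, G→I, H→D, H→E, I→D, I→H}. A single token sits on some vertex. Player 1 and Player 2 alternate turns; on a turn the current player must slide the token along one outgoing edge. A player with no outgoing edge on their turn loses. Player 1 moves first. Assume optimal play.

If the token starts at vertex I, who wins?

Use the standard recursion: the mover loses at a terminal position; elsewhere, the mover wins exactly when some move hands the opponent an L position.
Every edge goes from a vertex to one that appears earlier in the order E, D, H, I, G, B, F, C, A, so processing vertices in that order labels each vertex after all of its successors.
E: no outgoing edge → L
D: reaches L-position E → W
H: reaches L-position E → W
I: only reaches H(W), D(W), all W → L
G: reaches L-position I → W
B: reaches L-position E → W
F: reaches L-position E → W
C: reaches L-position I → W
A: reaches L-position E → W
The starting position I is L: whatever Player 1 does, the opponent receives a W position.

Player 2 wins.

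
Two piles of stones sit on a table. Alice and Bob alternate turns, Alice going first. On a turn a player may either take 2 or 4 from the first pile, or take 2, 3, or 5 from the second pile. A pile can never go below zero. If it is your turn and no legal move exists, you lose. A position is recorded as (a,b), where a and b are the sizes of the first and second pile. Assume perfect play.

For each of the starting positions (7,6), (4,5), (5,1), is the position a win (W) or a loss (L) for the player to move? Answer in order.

Compute win/loss labels from the base case upward. A position with no move is L. Any other position is W if it can reach an L in one move, else L.
No move ever increases a pile, so every position that can arise here has a ≤ 7 and b ≤ 6; it is enough to label the cells with 0 ≤ a ≤ 7 and 0 ≤ b ≤ 6.
Every move lowers a or b (never raises either), so fill the grid row by row in increasing a, and left to right within a row: each cell's successors are then already labelled.
      b=0  b=1  b=2  b=3  b=4  b=5  b=6
a=0:    L    L    W    W    W    W    W
a=1:    L    L    W    W    W    W    W
a=2:    W    W    L    L    W    W    W
a=3:    W    W    L    L    W    W    W
a=4:    W    W    W    W    L    L    W
a=5:    W    W    W    W    L    L    W
a=6:    L    L    W    W    W    W    W
a=7:    L    L    W    W    W    W    W
Cells with no legal move (terminal, hence L): (0,0), (0,1), (1,0), (1,1).
The remaining L cells, each justified by listing all of its moves:
(2,2): L (options (0,2)(W), (2,0)(W) are all W)
(2,3): L (options (0,3)(W), (2,1)(W), (2,0)(W) are all W)
(3,2): L (options (1,2)(W), (3,0)(W) are all W)
(3,3): L (options (1,3)(W), (3,1)(W), (3,0)(W) are all W)
(4,4): L (options (2,4)(W), (0,4)(W), (4,2)(W), (4,1)(W) are all W)
(4,5): L (options (2,5)(W), (0,5)(W), (4,3)(W), (4,2)(W), (4,0)(W) are all W)
(5,4): L (options (3,4)(W), (1,4)(W), (5,2)(W), (5,1)(W) are all W)
(5,5): L (options (3,5)(W), (1,5)(W), (5,3)(W), (5,2)(W), (5,0)(W) are all W)
(6,0): L (options (4,0)(W), (2,0)(W) are all W)
(6,1): L (options (4,1)(W), (2,1)(W) are all W)
(7,0): L (options (5,0)(W), (3,0)(W) are all W)
(7,1): L (options (5,1)(W), (3,1)(W) are all W)
Every other cell has at least one move into one of the L cells above, so it is W.
(7,6): the move to (7,1) reaches an L cell, so W
(4,5): one of the L cells justified above, so L
(5,1): the move to (1,1) reaches an L cell, so W

(7,6): W, (4,5): L, (5,1): W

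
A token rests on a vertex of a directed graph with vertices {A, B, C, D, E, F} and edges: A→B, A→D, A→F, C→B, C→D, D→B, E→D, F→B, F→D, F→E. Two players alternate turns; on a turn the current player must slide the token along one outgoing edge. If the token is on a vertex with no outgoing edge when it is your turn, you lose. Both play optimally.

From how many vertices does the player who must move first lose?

Positions with no move are L. A position that does have a move is losing for the player to move precisely when every available move leads to a winning position for the opponent. Fill in the labels:
Every edge goes from a vertex to one that appears earlier in the order B, D, E, F, A, C, so processing vertices in that order labels each vertex after all of its successors.
B: no outgoing edge → L
D: can move to B, which is L ⇒ W
E: the only move is to D(W), a W ⇒ L
F: can move to E, which is L ⇒ W
A: can move to B, which is L ⇒ W
C: can move to B, which is L ⇒ W
The L vertices are B, E; that is 2 in all.

2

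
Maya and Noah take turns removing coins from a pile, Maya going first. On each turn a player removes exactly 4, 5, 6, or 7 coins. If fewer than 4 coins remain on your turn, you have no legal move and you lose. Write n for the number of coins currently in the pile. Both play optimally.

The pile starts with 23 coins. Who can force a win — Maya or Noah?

Noah wins.

Build the W/L table. Terminal = L. A non-terminal position is W if it has a move to some L; otherwise it is L.
n=0: no move → L
n=1: no move → L
n=2: no move → L
n=3: no move → L
n=4: reaches L-position 0 → W
n=5: reaches L-position 1 → W
n=6: reaches L-position 2 → W
n=7: reaches L-position 3 → W
n=8: reaches L-position 3 → W
n=9: reaches L-position 3 → W
n=10: reaches L-position 3 → W
n=11: only reaches 7(W), 6(W), 5(W), 4(W), all W → L
n=12: only reaches 8(W), 7(W), 6(W), 5(W), all W → L
n=13: only reaches 9(W), 8(W), 7(W), 6(W), all W → L
n=14: only reaches 10(W), 9(W), 8(W), 7(W), all W → L
n=15: reaches L-position 11 → W
n=16: reaches L-position 12 → W
n=17: reaches L-position 13 → W
n=18: reaches L-position 14 → W
n=19: reaches L-position 14 → W
n=20: reaches L-position 14 → W
n=21: reaches L-position 14 → W
n=22: only reaches 18(W), 17(W), 16(W), 15(W), all W → L
n=23: only reaches 19(W), 18(W), 17(W), 16(W), all W → L
The starting position 23 is L: whatever Maya does, the opponent receives a W position.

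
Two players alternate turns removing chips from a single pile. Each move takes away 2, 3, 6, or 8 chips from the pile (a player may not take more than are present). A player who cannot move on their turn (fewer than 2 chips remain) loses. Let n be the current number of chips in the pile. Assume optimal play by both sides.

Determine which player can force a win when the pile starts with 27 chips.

Positions with no move are L. A position that does have a move is losing for the player to move precisely when every available move leads to a winning position for the opponent. Fill in the labels:
n=0: no move → L
n=1: no move → L
n=2: can move to 0, which is L ⇒ W
n=3: can move to 1, which is L ⇒ W
n=4: can move to 1, which is L ⇒ W
n=5: moves to 3(W), 2(W); every one is W ⇒ L
n=6: can move to 0, which is L ⇒ W
n=7: can move to 5, which is L ⇒ W
n=8: can move to 5, which is L ⇒ W
n=9: can move to 1, which is L ⇒ W
n=10: moves to 8(W), 7(W), 4(W), 2(W); every one is W ⇒ L
n=11: can move to 5, which is L ⇒ W
n=12: can move to 10, which is L ⇒ W
n=13: can move to 10, which is L ⇒ W
n=14: moves to 12(W), 11(W), 8(W), 6(W); every one is W ⇒ L
n=15: moves to 13(W), 12(W), 9(W), 7(W); every one is W ⇒ L
n=16: can move to 14, which is L ⇒ W
n=17: can move to 15, which is L ⇒ W
n=18: can move to 15, which is L ⇒ W
n=19: moves to 17(W), 16(W), 13(W), 11(W); every one is W ⇒ L
n=20: can move to 14, which is L ⇒ W
n=21: can move to 19, which is L ⇒ W
n=22: can move to 19, which is L ⇒ W
n=23: can move to 15, which is L ⇒ W
n=24: moves to 22(W), 21(W), 18(W), 16(W); every one is W ⇒ L
n=25: can move to 19, which is L ⇒ W
n=26: can move to 24, which is L ⇒ W
n=27: can move to 24, which is L ⇒ W
From 27 the player to move can remove 3, leaving 24, reaching an L position.

The first player wins.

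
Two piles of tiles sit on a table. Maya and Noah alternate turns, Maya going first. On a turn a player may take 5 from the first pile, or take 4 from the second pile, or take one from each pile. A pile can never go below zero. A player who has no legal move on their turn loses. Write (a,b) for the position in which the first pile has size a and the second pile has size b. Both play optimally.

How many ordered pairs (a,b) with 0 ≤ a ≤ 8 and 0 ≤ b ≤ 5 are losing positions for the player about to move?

Build the W/L table. Terminal = L. A non-terminal position is W if it has a move to some L; otherwise it is L.
Every move lowers a or b (never raises either), so fill the grid row by row in increasing a, and left to right within a row: each cell's successors are then already labelled.
      b=0  b=1  b=2  b=3  b=4  b=5
a=0:    L    L    L    L    W    W
a=1:    L    W    W    W    W    L
a=2:    L    W    L    L    W    L
a=3:    L    W    L    W    W    L
a=4:    L    W    L    W    W    L
a=5:    W    W    W    W    L    L
a=6:    W    L    L    L    L    W
a=7:    W    L    W    W    W    W
a=8:    W    L    W    L    L    W
Cells with no legal move (terminal, hence L): (0,0), (0,1), (0,2), (0,3), (1,0), (2,0), (3,0), (4,0).
The remaining L cells, each justified by listing all of its moves:
(1,5): only reaches (1,1)(W), (0,4)(W), all W → L
(2,2): only reaches (1,1)(W), which is W → L
(2,3): only reaches (1,2)(W), which is W → L
(2,5): only reaches (2,1)(W), (1,4)(W), all W → L
(3,2): only reaches (2,1)(W), which is W → L
(3,5): only reaches (3,1)(W), (2,4)(W), all W → L
(4,2): only reaches (3,1)(W), which is W → L
(4,5): only reaches (4,1)(W), (3,4)(W), all W → L
(5,4): only reaches (0,4)(W), (5,0)(W), (4,3)(W), all W → L
(5,5): only reaches (0,5)(W), (5,1)(W), (4,4)(W), all W → L
(6,1): only reaches (1,1)(W), (5,0)(W), all W → L
(6,2): only reaches (1,2)(W), (5,1)(W), all W → L
(6,3): only reaches (1,3)(W), (5,2)(W), all W → L
(6,4): only reaches (1,4)(W), (6,0)(W), (5,3)(W), all W → L
(7,1): only reaches (2,1)(W), (6,0)(W), all W → L
(8,1): only reaches (3,1)(W), (7,0)(W), all W → L
(8,3): only reaches (3,3)(W), (7,2)(W), all W → L
(8,4): only reaches (3,4)(W), (8,0)(W), (7,3)(W), all W → L
Every other cell has at least one move into one of the L cells above, so it is W.
L cells per row: a=0: 4, a=1: 2, a=2: 4, a=3: 3, a=4: 3, a=5: 2, a=6: 4, a=7: 1, a=8: 3; total 26.

26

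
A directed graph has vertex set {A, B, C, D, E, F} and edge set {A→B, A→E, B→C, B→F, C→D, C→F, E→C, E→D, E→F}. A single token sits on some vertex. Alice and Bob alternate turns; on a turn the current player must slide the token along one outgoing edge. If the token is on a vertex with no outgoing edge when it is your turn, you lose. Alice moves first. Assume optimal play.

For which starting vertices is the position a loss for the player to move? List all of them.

Classify positions by backward induction: terminal positions (no move available) are L. From any other position, the mover wins iff some move reaches an L.
Every edge goes from a vertex to one that appears earlier in the order D, F, C, E, B, A, so processing vertices in that order labels each vertex after all of its successors.
D: no outgoing edge → L
F: no outgoing edge → L
C: can move to F, which is L ⇒ W
E: can move to F, which is L ⇒ W
B: can move to F, which is L ⇒ W
A: moves to B(W), E(W); every one is W ⇒ L
The losing starting vertices are exactly the entries labelled L in this table (3 of them).

A, D, F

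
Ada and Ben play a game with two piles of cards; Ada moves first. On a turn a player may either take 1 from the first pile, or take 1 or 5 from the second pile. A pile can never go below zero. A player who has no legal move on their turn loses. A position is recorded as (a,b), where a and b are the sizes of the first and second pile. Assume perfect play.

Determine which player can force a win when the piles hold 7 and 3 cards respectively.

Classify positions by backward induction: terminal positions (no move available) are L. From any other position, the mover wins iff some move reaches an L.
No move ever increases a pile, so every position that can arise here has a ≤ 7 and b ≤ 3; it is enough to label the cells with 0 ≤ a ≤ 7 and 0 ≤ b ≤ 3.
Every move lowers a or b (never raises either), so fill the grid row by row in increasing a, and left to right within a row: each cell's successors are then already labelled.
      b=0  b=1  b=2  b=3
a=0:    L    W    L    W
a=1:    W    L    W    L
a=2:    L    W    L    W
a=3:    W    L    W    L
a=4:    L    W    L    W
a=5:    W    L    W    L
a=6:    L    W    L    W
a=7:    W    L    W    L
Cells with no legal move (terminal, hence L): (0,0).
The remaining L cells, each justified by listing all of its moves:
(0,2): →(0,1)(W) only, which is W, so L
(1,1): →(0,1)(W), (1,0)(W) — all W, so L
(1,3): →(0,3)(W), (1,2)(W) — all W, so L
(2,0): →(1,0)(W) only, which is W, so L
(2,2): →(1,2)(W), (2,1)(W) — all W, so L
(3,1): →(2,1)(W), (3,0)(W) — all W, so L
(3,3): →(2,3)(W), (3,2)(W) — all W, so L
(4,0): →(3,0)(W) only, which is W, so L
(4,2): →(3,2)(W), (4,1)(W) — all W, so L
(5,1): →(4,1)(W), (5,0)(W) — all W, so L
(5,3): →(4,3)(W), (5,2)(W) — all W, so L
(6,0): →(5,0)(W) only, which is W, so L
(6,2): →(5,2)(W), (6,1)(W) — all W, so L
(7,1): →(6,1)(W), (7,0)(W) — all W, so L
(7,3): →(6,3)(W), (7,2)(W) — all W, so L
Every other cell has at least one move into one of the L cells above, so it is W.
Every move from (7,3) reaches a W position, so the mover loses.

Ben wins.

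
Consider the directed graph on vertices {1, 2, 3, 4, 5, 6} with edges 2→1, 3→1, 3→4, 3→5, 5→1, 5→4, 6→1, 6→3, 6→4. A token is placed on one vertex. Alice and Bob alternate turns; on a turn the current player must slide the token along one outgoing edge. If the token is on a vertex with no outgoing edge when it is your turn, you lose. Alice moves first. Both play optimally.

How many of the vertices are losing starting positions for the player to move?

Use the standard recursion: the mover loses at a terminal position; elsewhere, the mover wins exactly when some move hands the opponent an L position.
Every edge goes from a vertex to one that appears earlier in the order 4, 1, 5, 3, 6, 2, so processing vertices in that order labels each vertex after all of its successors.
4: no outgoing edge → L
1: no outgoing edge → L
5: →1(L), so W
3: →1(L), so W
6: →1(L), so W
2: →1(L), so W
The L vertices are 1, 4; that is 2 in all.

2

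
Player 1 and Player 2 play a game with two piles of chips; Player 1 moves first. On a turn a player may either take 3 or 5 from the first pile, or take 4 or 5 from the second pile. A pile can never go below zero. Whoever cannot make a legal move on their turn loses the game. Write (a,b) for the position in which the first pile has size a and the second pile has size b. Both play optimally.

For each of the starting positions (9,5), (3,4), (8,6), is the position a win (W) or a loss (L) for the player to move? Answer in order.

Use the standard recursion: the mover loses at a terminal position; elsewhere, the mover wins exactly when some move hands the opponent an L position.
No move ever increases a pile, so every position that can arise here has a ≤ 9 and b ≤ 6; it is enough to label the cells with 0 ≤ a ≤ 9 and 0 ≤ b ≤ 6.
Every move lowers a or b (never raises either), so fill the grid row by row in increasing a, and left to right within a row: each cell's successors are then already labelled.
      b=0  b=1  b=2  b=3  b=4  b=5  b=6
a=0:    L    L    L    L    W    W    W
a=1:    L    L    L    L    W    W    W
a=2:    L    L    L    L    W    W    W
a=3:    W    W    W    W    L    L    L
a=4:    W    W    W    W    L    L    L
a=5:    W    W    W    W    L    L    L
a=6:    W    W    W    W    W    W    W
a=7:    W    W    W    W    W    W    W
a=8:    L    L    L    L    W    W    W
a=9:    L    L    L    L    W    W    W
Cells with no legal move (terminal, hence L): (0,0), (0,1), (0,2), (0,3), (1,0), (1,1), (1,2), (1,3), (2,0), (2,1), (2,2), (2,3).
The remaining L cells, each justified by listing all of its moves:
(3,4): moves to (0,4)(W), (3,0)(W); every one is W ⇒ L
(3,5): moves to (0,5)(W), (3,1)(W), (3,0)(W); every one is W ⇒ L
(3,6): moves to (0,6)(W), (3,2)(W), (3,1)(W); every one is W ⇒ L
(4,4): moves to (1,4)(W), (4,0)(W); every one is W ⇒ L
(4,5): moves to (1,5)(W), (4,1)(W), (4,0)(W); every one is W ⇒ L
(4,6): moves to (1,6)(W), (4,2)(W), (4,1)(W); every one is W ⇒ L
(5,4): moves to (2,4)(W), (0,4)(W), (5,0)(W); every one is W ⇒ L
(5,5): moves to (2,5)(W), (0,5)(W), (5,1)(W), (5,0)(W); every one is W ⇒ L
(5,6): moves to (2,6)(W), (0,6)(W), (5,2)(W), (5,1)(W); every one is W ⇒ L
(8,0): moves to (5,0)(W), (3,0)(W); every one is W ⇒ L
(8,1): moves to (5,1)(W), (3,1)(W); every one is W ⇒ L
(8,2): moves to (5,2)(W), (3,2)(W); every one is W ⇒ L
(8,3): moves to (5,3)(W), (3,3)(W); every one is W ⇒ L
(9,0): moves to (6,0)(W), (4,0)(W); every one is W ⇒ L
(9,1): moves to (6,1)(W), (4,1)(W); every one is W ⇒ L
(9,2): moves to (6,2)(W), (4,2)(W); every one is W ⇒ L
(9,3): moves to (6,3)(W), (4,3)(W); every one is W ⇒ L
Every other cell has at least one move into one of the L cells above, so it is W.
(9,5): the move to (4,5) reaches an L cell, so W
(3,4): one of the L cells justified above, so L
(8,6): the move to (5,6) reaches an L cell, so W

(9,5): W, (3,4): L, (8,6): W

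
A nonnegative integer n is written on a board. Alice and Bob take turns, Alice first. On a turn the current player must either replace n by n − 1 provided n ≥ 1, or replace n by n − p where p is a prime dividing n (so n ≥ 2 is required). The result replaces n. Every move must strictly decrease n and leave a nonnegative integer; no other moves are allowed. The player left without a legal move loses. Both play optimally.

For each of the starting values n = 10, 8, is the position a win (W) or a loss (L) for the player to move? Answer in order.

10: W, 8: L

Build the W/L table. Terminal = L. A non-terminal position is W if it has a move to some L; otherwise it is L.
n=0: no move → L
n=1: →0(L), so W
n=2: →0(L), so W
n=3: →0(L), so W
n=4: →2(W), 3(W) — all W, so L
n=5: →0(L), so W
n=6: →4(L), so W
n=7: →0(L), so W
n=8: →6(W), 7(W) — all W, so L
n=9: →8(L), so W
n=10: →8(L), so W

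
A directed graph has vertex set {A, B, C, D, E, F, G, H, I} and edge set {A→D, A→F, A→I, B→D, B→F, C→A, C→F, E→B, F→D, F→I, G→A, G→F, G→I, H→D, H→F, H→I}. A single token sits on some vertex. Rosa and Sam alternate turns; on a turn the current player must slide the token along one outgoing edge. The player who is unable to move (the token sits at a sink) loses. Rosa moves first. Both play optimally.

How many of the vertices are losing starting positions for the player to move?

Build the W/L table. Terminal = L. A non-terminal position is W if it has a move to some L; otherwise it is L.
Every edge goes from a vertex to one that appears earlier in the order I, D, F, H, B, A, C, G, E, so processing vertices in that order labels each vertex after all of its successors.
I: no outgoing edge → L
D: no outgoing edge → L
F: →D(L), so W
H: →D(L), so W
B: →D(L), so W
A: →D(L), so W
C: →A(W), F(W) — all W, so L
G: →I(L), so W
E: →B(W) only, which is W, so L
The L vertices are C, D, E, I; that is 4 in all.

4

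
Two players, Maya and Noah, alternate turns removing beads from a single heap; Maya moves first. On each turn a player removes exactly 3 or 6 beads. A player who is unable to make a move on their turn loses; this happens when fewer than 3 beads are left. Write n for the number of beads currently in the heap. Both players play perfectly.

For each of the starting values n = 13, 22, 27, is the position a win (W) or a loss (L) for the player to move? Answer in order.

13: W, 22: W, 27: L

Classify positions by backward induction: terminal positions (no move available) are L. From any other position, the mover wins iff some move reaches an L.
n=0: no move → L
n=1: no move → L
n=2: no move → L
n=3: W (go to 0, an L position)
n=4: W (go to 1, an L position)
n=5: W (go to 2, an L position)
n=6: W (go to 0, an L position)
n=7: W (go to 1, an L position)
n=8: W (go to 2, an L position)
n=9: L (options 6(W), 3(W) are all W)
n=10: L (options 7(W), 4(W) are all W)
n=11: L (options 8(W), 5(W) are all W)
n=12: W (go to 9, an L position)
n=13: W (go to 10, an L position)
n=14: W (go to 11, an L position)
n=15: W (go to 9, an L position)
n=16: W (go to 10, an L position)
n=17: W (go to 11, an L position)
n=18: L (options 15(W), 12(W) are all W)
n=19: L (options 16(W), 13(W) are all W)
n=20: L (options 17(W), 14(W) are all W)
n=21: W (go to 18, an L position)
n=22: W (go to 19, an L position)
n=23: W (go to 20, an L position)
n=24: W (go to 18, an L position)
n=25: W (go to 19, an L position)
n=26: W (go to 20, an L position)
n=27: L (options 24(W), 21(W) are all W)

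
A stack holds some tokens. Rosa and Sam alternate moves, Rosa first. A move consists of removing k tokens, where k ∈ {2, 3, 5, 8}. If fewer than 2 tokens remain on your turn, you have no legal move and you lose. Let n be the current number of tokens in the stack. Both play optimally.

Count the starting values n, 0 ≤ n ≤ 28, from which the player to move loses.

8

Compute win/loss labels from the base case upward. A position with no move is L. Any other position is W if it can reach an L in one move, else L.
n=0: no move → L
n=1: no move → L
n=2: W (go to 0, an L position)
n=3: W (go to 1, an L position)
n=4: W (go to 1, an L position)
n=5: W (go to 0, an L position)
n=6: W (go to 1, an L position)
n=7: L (options 5(W), 4(W), 2(W) are all W)
n=8: W (go to 0, an L position)
n=9: W (go to 7, an L position)
n=10: W (go to 7, an L position)
n=11: L (options 9(W), 8(W), 6(W), 3(W) are all W)
n=12: W (go to 7, an L position)
n=13: W (go to 11, an L position)
n=14: W (go to 11, an L position)
n=15: W (go to 7, an L position)
n=16: W (go to 11, an L position)
n=17: L (options 15(W), 14(W), 12(W), 9(W) are all W)
n=18: L (options 16(W), 15(W), 13(W), 10(W) are all W)
n=19: W (go to 17, an L position)
n=20: W (go to 18, an L position)
n=21: W (go to 18, an L position)
n=22: W (go to 17, an L position)
n=23: W (go to 18, an L position)
n=24: L (options 22(W), 21(W), 19(W), 16(W) are all W)
n=25: W (go to 17, an L position)
n=26: W (go to 24, an L position)
n=27: W (go to 24, an L position)
n=28: L (options 26(W), 25(W), 23(W), 20(W) are all W)
L entries with 0 ≤ n ≤ 28: n = 0, 1, 7, 11, 17, 18, 24, 28; that makes 8.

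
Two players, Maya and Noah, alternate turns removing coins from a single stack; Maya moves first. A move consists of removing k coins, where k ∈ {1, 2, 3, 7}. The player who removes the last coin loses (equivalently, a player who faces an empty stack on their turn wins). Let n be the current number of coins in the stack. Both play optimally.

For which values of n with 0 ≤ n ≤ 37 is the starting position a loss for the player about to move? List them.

Label each position W (a win for the player to move) or L (a loss). A position with no legal move is W; any other position is W exactly when some move reaches an L, and L when every move reaches a W.
n=0: no move; the opponent has just taken the last coin and therefore loses → W
n=1: L (sole option 0(W) is W)
n=2: W (go to 1, an L position)
n=3: W (go to 1, an L position)
n=4: W (go to 1, an L position)
n=5: L (options 4(W), 3(W), 2(W) are all W)
n=6: W (go to 5, an L position)
n=7: W (go to 5, an L position)
n=8: W (go to 5, an L position)
n=9: L (options 8(W), 7(W), 6(W), 2(W) are all W)
n=10: W (go to 9, an L position)
n=11: W (go to 9, an L position)
n=12: W (go to 9, an L position)
n=13: L (options 12(W), 11(W), 10(W), 6(W) are all W)
n=14: W (go to 13, an L position)
n=15: W (go to 13, an L position)
n=16: W (go to 13, an L position)
n=17: L (options 16(W), 15(W), 14(W), 10(W) are all W)
n=18: W (go to 17, an L position)
n=19: W (go to 17, an L position)
n=20: W (go to 17, an L position)
n=21: L (options 20(W), 19(W), 18(W), 14(W) are all W)
n=22: W (go to 21, an L position)
n=23: W (go to 21, an L position)
n=24: W (go to 21, an L position)
n=25: L (options 24(W), 23(W), 22(W), 18(W) are all W)
n=26: W (go to 25, an L position)
n=27: W (go to 25, an L position)
n=28: W (go to 25, an L position)
n=29: L (options 28(W), 27(W), 26(W), 22(W) are all W)
n=30: W (go to 29, an L position)
n=31: W (go to 29, an L position)
n=32: W (go to 29, an L position)
n=33: L (options 32(W), 31(W), 30(W), 26(W) are all W)
n=34: W (go to 33, an L position)
n=35: W (go to 33, an L position)
n=36: W (go to 33, an L position)
n=37: L (options 36(W), 35(W), 34(W), 30(W) are all W)
The losing starting values of n are exactly the entries labelled L in this table (10 of them).

1, 5, 9, 13, 17, 21, 25, 29, 33, 37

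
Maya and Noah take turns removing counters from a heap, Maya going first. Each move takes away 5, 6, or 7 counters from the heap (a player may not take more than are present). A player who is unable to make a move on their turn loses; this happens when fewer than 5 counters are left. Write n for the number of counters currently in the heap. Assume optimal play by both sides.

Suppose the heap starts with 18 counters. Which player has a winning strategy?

Label each position W (a win for the player to move) or L (a loss). A position with no legal move is L; any other position is W exactly when some move reaches an L, and L when every move reaches a W.
n=0: no move → L
n=1: no move → L
n=2: no move → L
n=3: no move → L
n=4: no move → L
n=5: reaches L-position 0 → W
n=6: reaches L-position 1 → W
n=7: reaches L-position 2 → W
n=8: reaches L-position 3 → W
n=9: reaches L-position 4 → W
n=10: reaches L-position 4 → W
n=11: reaches L-position 4 → W
n=12: only reaches 7(W), 6(W), 5(W), all W → L
n=13: only reaches 8(W), 7(W), 6(W), all W → L
n=14: only reaches 9(W), 8(W), 7(W), all W → L
n=15: only reaches 10(W), 9(W), 8(W), all W → L
n=16: only reaches 11(W), 10(W), 9(W), all W → L
n=17: reaches L-position 12 → W
n=18: reaches L-position 13 → W
From 18 Maya can remove 5, leaving 13, reaching an L position.

Maya wins.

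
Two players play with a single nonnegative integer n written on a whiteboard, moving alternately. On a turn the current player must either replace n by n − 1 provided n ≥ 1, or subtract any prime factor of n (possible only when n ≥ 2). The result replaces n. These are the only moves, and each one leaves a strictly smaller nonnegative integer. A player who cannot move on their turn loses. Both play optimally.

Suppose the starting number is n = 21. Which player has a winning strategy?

The first player wins.

Label each position W (a win for the player to move) or L (a loss). A position with no legal move is L; any other position is W exactly when some move reaches an L, and L when every move reaches a W.
n=0: no move → L
n=1: →0(L), so W
n=2: →0(L), so W
n=3: →0(L), so W
n=4: →2(W), 3(W) — all W, so L
n=5: →0(L), so W
n=6: →4(L), so W
n=7: →0(L), so W
n=8: →6(W), 7(W) — all W, so L
n=9: →8(L), so W
n=10: →8(L), so W
n=11: →0(L), so W
n=12: →9(W), 10(W), 11(W) — all W, so L
n=13: →0(L), so W
n=14: →12(L), so W
n=15: →12(L), so W
n=16: →14(W), 15(W) — all W, so L
n=17: →0(L), so W
n=18: →16(L), so W
n=19: →0(L), so W
n=20: →15(W), 18(W), 19(W) — all W, so L
n=21: →20(L), so W
The starting position 21 is W: the player to move should move to 20, handing over an L position.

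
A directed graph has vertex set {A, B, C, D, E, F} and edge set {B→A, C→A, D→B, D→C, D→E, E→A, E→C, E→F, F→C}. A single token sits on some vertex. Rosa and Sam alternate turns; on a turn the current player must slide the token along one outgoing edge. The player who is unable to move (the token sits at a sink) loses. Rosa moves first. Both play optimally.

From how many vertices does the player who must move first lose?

3

Compute win/loss labels from the base case upward. A position with no move is L. Any other position is W if it can reach an L in one move, else L.
Every edge goes from a vertex to one that appears earlier in the order A, C, F, E, B, D, so processing vertices in that order labels each vertex after all of its successors.
A: no outgoing edge → L
C: reaches L-position A → W
F: only reaches C(W), which is W → L
E: reaches L-position F → W
B: reaches L-position A → W
D: only reaches B(W), E(W), C(W), all W → L
The L vertices are A, D, F; that is 3 in all.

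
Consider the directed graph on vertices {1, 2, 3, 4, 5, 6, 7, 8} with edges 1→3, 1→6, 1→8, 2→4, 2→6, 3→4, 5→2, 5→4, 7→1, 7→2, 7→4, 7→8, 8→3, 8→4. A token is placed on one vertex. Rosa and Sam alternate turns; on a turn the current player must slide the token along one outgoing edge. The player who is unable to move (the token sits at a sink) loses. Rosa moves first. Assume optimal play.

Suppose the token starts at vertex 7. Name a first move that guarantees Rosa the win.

Move to 4.

Use the standard recursion: the mover loses at a terminal position; elsewhere, the mover wins exactly when some move hands the opponent an L position.
Every edge goes from a vertex to one that appears earlier in the order 6, 4, 2, 3, 8, 1, 5, 7, so processing vertices in that order labels each vertex after all of its successors.
6: no outgoing edge → L
4: no outgoing edge → L
2: →4(L), so W
3: →4(L), so W
8: →4(L), so W
1: →6(L), so W
5: →4(L), so W
7: →4(L), so W
From 7, the L positions reachable in one move are: 4.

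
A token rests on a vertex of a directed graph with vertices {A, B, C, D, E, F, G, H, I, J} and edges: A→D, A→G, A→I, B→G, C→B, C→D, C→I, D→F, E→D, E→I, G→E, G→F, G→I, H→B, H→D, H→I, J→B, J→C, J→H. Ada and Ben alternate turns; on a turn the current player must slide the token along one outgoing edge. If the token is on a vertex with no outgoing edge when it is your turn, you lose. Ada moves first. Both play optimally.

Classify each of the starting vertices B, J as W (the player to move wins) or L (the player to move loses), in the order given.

B: L, J: W

Label each position W (a win for the player to move) or L (a loss). A position with no legal move is L; any other position is W exactly when some move reaches an L, and L when every move reaches a W.
Every edge goes from a vertex to one that appears earlier in the order F, I, D, E, G, A, B, H, C, J, so processing vertices in that order labels each vertex after all of its successors.
F: no outgoing edge → L
I: no outgoing edge → L
D: W (go to F, an L position)
E: W (go to I, an L position)
G: W (go to I, an L position)
A: W (go to I, an L position)
B: L (sole option G(W) is W)
H: W (go to B, an L position)
C: W (go to B, an L position)
J: W (go to B, an L position)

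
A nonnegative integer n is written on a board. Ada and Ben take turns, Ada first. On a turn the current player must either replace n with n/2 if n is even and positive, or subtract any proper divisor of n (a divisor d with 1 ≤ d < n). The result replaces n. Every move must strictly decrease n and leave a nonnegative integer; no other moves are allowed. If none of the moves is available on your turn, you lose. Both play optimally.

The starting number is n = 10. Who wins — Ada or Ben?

Ada wins.

Work bottom-up. With no move the player to move loses. Otherwise the position is W if at least one move leads to an L position for the opponent, and L if every move leads to a W.
n=0: no move → L
n=1: no move → L
n=2: W (go to 1, an L position)
n=3: L (sole option 2(W) is W)
n=4: W (go to 3, an L position)
n=5: L (sole option 4(W) is W)
n=6: W (go to 3, an L position)
n=7: L (sole option 6(W) is W)
n=8: W (go to 7, an L position)
n=9: L (options 6(W), 8(W) are all W)
n=10: W (go to 5, an L position)
The starting position 10 is W: Ada should move to 5, handing over an L position.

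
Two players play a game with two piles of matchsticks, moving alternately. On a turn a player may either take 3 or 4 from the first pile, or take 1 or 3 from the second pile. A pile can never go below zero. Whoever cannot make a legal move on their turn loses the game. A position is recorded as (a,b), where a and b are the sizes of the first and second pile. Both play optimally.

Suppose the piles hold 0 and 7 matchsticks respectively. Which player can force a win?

The first player wins.

Positions with no move are L. A position that does have a move is losing for the player to move precisely when every available move leads to a winning position for the opponent. Fill in the labels:
No move ever increases a pile, so every position that can arise here has a ≤ 0 and b ≤ 7; it is enough to label the cells with 0 ≤ a ≤ 0 and 0 ≤ b ≤ 7.
Every move lowers a or b (never raises either), so fill the grid row by row in increasing a, and left to right within a row: each cell's successors are then already labelled.
      b=0  b=1  b=2  b=3  b=4  b=5  b=6  b=7
a=0:    L    W    L    W    L    W    L    W
Cells with no legal move (terminal, hence L): (0,0).
The remaining L cells, each justified by listing all of its moves:
(0,2): L (sole option (0,1)(W) is W)
(0,4): L (options (0,3)(W), (0,1)(W) are all W)
(0,6): L (options (0,5)(W), (0,3)(W) are all W)
Every other cell has at least one move into one of the L cells above, so it is W.
The starting position (0,7) is W: the player to move should move to (0,6), handing over an L position.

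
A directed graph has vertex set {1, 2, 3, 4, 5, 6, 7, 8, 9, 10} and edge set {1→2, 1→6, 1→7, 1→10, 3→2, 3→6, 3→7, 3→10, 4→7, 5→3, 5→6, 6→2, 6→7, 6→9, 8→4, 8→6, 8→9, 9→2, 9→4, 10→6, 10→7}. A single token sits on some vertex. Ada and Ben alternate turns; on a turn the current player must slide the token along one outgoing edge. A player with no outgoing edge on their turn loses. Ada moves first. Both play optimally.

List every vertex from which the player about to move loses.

Label each position W (a win for the player to move) or L (a loss). A position with no legal move is L; any other position is W exactly when some move reaches an L, and L when every move reaches a W.
Every edge goes from a vertex to one that appears earlier in the order 7, 2, 4, 9, 6, 8, 10, 3, 5, 1, so processing vertices in that order labels each vertex after all of its successors.
7: no outgoing edge → L
2: no outgoing edge → L
4: reaches L-position 7 → W
9: reaches L-position 2 → W
6: reaches L-position 2 → W
8: only reaches 6(W), 9(W), 4(W), all W → L
10: reaches L-position 7 → W
3: reaches L-position 2 → W
5: only reaches 3(W), 6(W), all W → L
1: reaches L-position 2 → W
The losing starting vertices are exactly the entries labelled L in this table (4 of them).

2, 5, 7, 8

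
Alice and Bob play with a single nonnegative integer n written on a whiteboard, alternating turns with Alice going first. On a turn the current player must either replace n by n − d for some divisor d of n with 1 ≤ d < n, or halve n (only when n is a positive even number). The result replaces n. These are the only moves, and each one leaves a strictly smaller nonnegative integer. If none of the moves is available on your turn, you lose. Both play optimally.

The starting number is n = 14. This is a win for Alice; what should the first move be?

Positions with no move are L. A position that does have a move is losing for the player to move precisely when every available move leads to a winning position for the opponent. Fill in the labels:
n=0: no move → L
n=1: no move → L
n=2: reaches L-position 1 → W
n=3: only reaches 2(W), which is W → L
n=4: reaches L-position 3 → W
n=5: only reaches 4(W), which is W → L
n=6: reaches L-position 3 → W
n=7: only reaches 6(W), which is W → L
n=8: reaches L-position 7 → W
n=9: only reaches 6(W), 8(W), all W → L
n=10: reaches L-position 5 → W
n=11: only reaches 10(W), which is W → L
n=12: reaches L-position 9 → W
n=13: only reaches 12(W), which is W → L
n=14: reaches L-position 7 → W
From 14, the L positions reachable in one move are: 7, 13. Any move reaching one of these is winning.

Move to 7.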